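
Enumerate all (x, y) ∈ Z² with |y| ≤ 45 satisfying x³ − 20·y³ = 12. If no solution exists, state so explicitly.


The equation is x³ - 20y³ = 12. For fixed y, x³ = 20·y³ + 12, so a solution requires the RHS to be a perfect cube.
Strategy: iterate y from -45 to 45, compute RHS = 20·y³ + 12, and check whether it is a (positive or negative) perfect cube.
Check small values of y:
  y = 0: RHS = 12 is not a perfect cube.
  y = 1: RHS = 32 is not a perfect cube.
  y = -1: RHS = -8 = (-2)³ ⇒ x = -2 works.
  y = 2: RHS = 172 is not a perfect cube.
  y = -2: RHS = -148 is not a perfect cube.
  y = 3: RHS = 552 is not a perfect cube.
  y = -3: RHS = -528 is not a perfect cube.
Continuing the search up to |y| = 45 finds no further solutions beyond those listed.
Collected solutions: (-2, -1).

Solutions (with |y| ≤ 45): (-2, -1).


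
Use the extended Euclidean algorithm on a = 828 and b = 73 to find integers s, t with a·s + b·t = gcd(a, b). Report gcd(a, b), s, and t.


Euclidean algorithm on (828, 73) — divide until remainder is 0:
  828 = 11 · 73 + 25
  73 = 2 · 25 + 23
  25 = 1 · 23 + 2
  23 = 11 · 2 + 1
  2 = 2 · 1 + 0
gcd(828, 73) = 1.
Track Bezout coefficients alongside the remainders: start with r₀ = 828 = a·1 + b·0 (s = 1, t = 0) and r₁ = 73 = a·0 + b·1 (s = 0, t = 1); each new remainder r_{k+1} = r_{k-1} − q_k·r_k inherits s_{k+1} = s_{k-1} − q_k·s_k, t_{k+1} = t_{k-1} − q_k·t_k, so r_k = a·s_k + b·t_k at every step:
  q = 11: r = 25, s = 1 − 11·0 = 1, t = 0 − 11·1 = -11  (check: 828·1 + 73·(-11) = 25)
  q = 2: r = 23, s = 0 − 2·1 = -2, t = 1 − 2·(-11) = 23  (check: 828·(-2) + 73·23 = 23)
  q = 1: r = 2, s = 1 − 1·(-2) = 3, t = -11 − 1·23 = -34  (check: 828·3 + 73·(-34) = 2)
  q = 11: r = 1, s = -2 − 11·3 = -35, t = 23 − 11·(-34) = 397  (check: 828·(-35) + 73·397 = 1)
The row with r = 1 (the gcd) gives the Bezout coefficients s = -35, t = 397.
Result: 828 · (-35) + 73 · (397) = 1.

gcd(828, 73) = 1; s = -35, t = 397 (check: 828·(-35) + 73·397 = 1).


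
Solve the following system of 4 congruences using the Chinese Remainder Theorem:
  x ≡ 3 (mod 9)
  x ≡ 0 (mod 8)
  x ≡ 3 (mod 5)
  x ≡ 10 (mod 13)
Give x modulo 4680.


Product of moduli M = 9 · 8 · 5 · 13 = 4680.
Merge one congruence at a time:
  Start: x ≡ 3 (mod 9).
  Combine with x ≡ 0 (mod 8); new modulus lcm = 72.
    Write x = 3 + 9·t and substitute into x ≡ 0 (mod 8): 9·t ≡ 0 − 3 = -3 (mod 8).
    Reduce coefficients mod 8: 1·t ≡ 5 (mod 8).
    So t ≡ 5 (mod 8).
    Then x = 3 + 9·5 = 48, valid modulo lcm(9, 8) = 72: x ≡ 48 (mod 72).
  Combine with x ≡ 3 (mod 5); new modulus lcm = 360.
    Write x = 48 + 72·t and substitute into x ≡ 3 (mod 5): 72·t ≡ 3 − 48 = -45 (mod 5).
    Reduce coefficients mod 5: 2·t ≡ 0 (mod 5).
    The inverse of 2 mod 5 is 3 (since 2·3 = 6 = 1·5 + 1), so t ≡ 3·0 = 0 ≡ 0 (mod 5).
    Then x = 48 + 72·0 = 48, valid modulo lcm(72, 5) = 360: x ≡ 48 (mod 360).
  Combine with x ≡ 10 (mod 13); new modulus lcm = 4680.
    Write x = 48 + 360·t and substitute into x ≡ 10 (mod 13): 360·t ≡ 10 − 48 = -38 (mod 13).
    Reduce coefficients mod 13: 9·t ≡ 1 (mod 13).
    The inverse of 9 mod 13 is 3 (since 9·3 = 27 = 2·13 + 1), so t ≡ 3·1 = 3 ≡ 3 (mod 13).
    Then x = 48 + 360·3 = 1128, valid modulo lcm(360, 13) = 4680: x ≡ 1128 (mod 4680).
Verify against each original: 1128 mod 9 = 3, 1128 mod 8 = 0, 1128 mod 5 = 3, 1128 mod 13 = 10.

x ≡ 1128 (mod 4680).


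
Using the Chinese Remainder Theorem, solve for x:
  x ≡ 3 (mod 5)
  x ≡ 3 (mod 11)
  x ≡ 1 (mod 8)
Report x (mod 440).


Moduli 5, 11, 8 are pairwise coprime; by CRT there is a unique solution modulo M = 5 · 11 · 8 = 440.
Solve pairwise, accumulating the modulus:
  Start with x ≡ 3 (mod 5).
  Combine with x ≡ 3 (mod 11): since gcd(5, 11) = 1, we get a unique residue mod 55.
    Write x = 3 + 5·t and substitute into x ≡ 3 (mod 11): 5·t ≡ 3 − 3 = 0 (mod 11).
    The inverse of 5 mod 11 is 9 (since 5·9 = 45 = 4·11 + 1), so t ≡ 9·0 = 0 ≡ 0 (mod 11).
    Then x = 3 + 5·0 = 3, valid modulo lcm(5, 11) = 55: x ≡ 3 (mod 55).
  Combine with x ≡ 1 (mod 8): since gcd(55, 8) = 1, we get a unique residue mod 440.
    Write x = 3 + 55·t and substitute into x ≡ 1 (mod 8): 55·t ≡ 1 − 3 = -2 (mod 8).
    Reduce coefficients mod 8: 7·t ≡ 6 (mod 8).
    The inverse of 7 mod 8 is 7 (since 7·7 = 49 = 6·8 + 1), so t ≡ 7·6 = 42 ≡ 2 (mod 8).
    Then x = 3 + 55·2 = 113, valid modulo lcm(55, 8) = 440: x ≡ 113 (mod 440).
Verify: 113 mod 5 = 3 ✓, 113 mod 11 = 3 ✓, 113 mod 8 = 1 ✓.

x ≡ 113 (mod 440).


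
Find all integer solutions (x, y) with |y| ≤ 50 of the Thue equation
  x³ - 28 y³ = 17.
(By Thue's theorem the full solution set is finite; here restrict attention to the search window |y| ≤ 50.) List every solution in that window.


The equation is x³ - 28y³ = 17. For fixed y, x³ = 28·y³ + 17, so a solution requires the RHS to be a perfect cube.
Strategy: iterate y from -50 to 50, compute RHS = 28·y³ + 17, and check whether it is a (positive or negative) perfect cube.
Check small values of y:
  y = 0: RHS = 17 is not a perfect cube.
  y = 1: RHS = 45 is not a perfect cube.
  y = -1: RHS = -11 is not a perfect cube.
  y = 2: RHS = 241 is not a perfect cube.
  y = -2: RHS = -207 is not a perfect cube.
  y = 3: RHS = 773 is not a perfect cube.
  y = -3: RHS = -739 is not a perfect cube.
Continuing the search up to |y| = 50 finds no solutions either.
No (x, y) in the scanned range satisfies the equation.

No integer solutions with |y| ≤ 50.


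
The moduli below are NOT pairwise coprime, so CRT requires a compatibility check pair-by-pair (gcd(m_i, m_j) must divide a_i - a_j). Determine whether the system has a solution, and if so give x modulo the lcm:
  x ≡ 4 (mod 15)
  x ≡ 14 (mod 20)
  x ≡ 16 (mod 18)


Moduli 15, 20, 18 are not pairwise coprime, so CRT works modulo lcm(m_i) when all pairwise compatibility conditions hold.
Pairwise compatibility: gcd(m_i, m_j) must divide a_i - a_j for every pair.
Merge one congruence at a time:
  Start: x ≡ 4 (mod 15).
  Combine with x ≡ 14 (mod 20): gcd(15, 20) = 5; 14 - 4 = 10, which IS divisible by 5, so compatible.
    Write x = 4 + 15·t and substitute into x ≡ 14 (mod 20): 15·t ≡ 14 − 4 = 10 (mod 20).
    Divide the congruence (and modulus) by g = 5: 3·t ≡ 2 (mod 4).
    The inverse of 3 mod 4 is 3 (since 3·3 = 9 = 2·4 + 1), so t ≡ 3·2 = 6 ≡ 2 (mod 4).
    Then x = 4 + 15·2 = 34, valid modulo lcm(15, 20) = 60: x ≡ 34 (mod 60).
  Combine with x ≡ 16 (mod 18): gcd(60, 18) = 6; 16 - 34 = -18, which IS divisible by 6, so compatible.
    Write x = 34 + 60·t and substitute into x ≡ 16 (mod 18): 60·t ≡ 16 − 34 = -18 (mod 18).
    Divide the congruence (and modulus) by g = 6: 10·t ≡ -3 (mod 3).
    Reduce coefficients mod 3: 1·t ≡ 0 (mod 3).
    So t ≡ 0 (mod 3).
    Then x = 34 + 60·0 = 34, valid modulo lcm(60, 18) = 180: x ≡ 34 (mod 180).
Verify: 34 mod 15 = 4, 34 mod 20 = 14, 34 mod 18 = 16.

x ≡ 34 (mod 180).


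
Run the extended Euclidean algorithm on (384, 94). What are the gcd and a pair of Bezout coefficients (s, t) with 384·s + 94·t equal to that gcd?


Euclidean algorithm on (384, 94) — divide until remainder is 0:
  384 = 4 · 94 + 8
  94 = 11 · 8 + 6
  8 = 1 · 6 + 2
  6 = 3 · 2 + 0
gcd(384, 94) = 2.
Track Bezout coefficients alongside the remainders: start with r₀ = 384 = a·1 + b·0 (s = 1, t = 0) and r₁ = 94 = a·0 + b·1 (s = 0, t = 1); each new remainder r_{k+1} = r_{k-1} − q_k·r_k inherits s_{k+1} = s_{k-1} − q_k·s_k, t_{k+1} = t_{k-1} − q_k·t_k, so r_k = a·s_k + b·t_k at every step:
  q = 4: r = 8, s = 1 − 4·0 = 1, t = 0 − 4·1 = -4  (check: 384·1 + 94·(-4) = 8)
  q = 11: r = 6, s = 0 − 11·1 = -11, t = 1 − 11·(-4) = 45  (check: 384·(-11) + 94·45 = 6)
  q = 1: r = 2, s = 1 − 1·(-11) = 12, t = -4 − 1·45 = -49  (check: 384·12 + 94·(-49) = 2)
The row with r = 2 (the gcd) gives the Bezout coefficients s = 12, t = -49.
Result: 384 · (12) + 94 · (-49) = 2.

gcd(384, 94) = 2; s = 12, t = -49 (check: 384·12 + 94·(-49) = 2).


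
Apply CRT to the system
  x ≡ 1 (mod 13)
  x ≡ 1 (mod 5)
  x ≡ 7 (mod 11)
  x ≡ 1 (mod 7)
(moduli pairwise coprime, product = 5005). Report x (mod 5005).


Product of moduli M = 13 · 5 · 11 · 7 = 5005.
Merge one congruence at a time:
  Start: x ≡ 1 (mod 13).
  Combine with x ≡ 1 (mod 5); new modulus lcm = 65.
    Write x = 1 + 13·t and substitute into x ≡ 1 (mod 5): 13·t ≡ 1 − 1 = 0 (mod 5).
    Reduce coefficients mod 5: 3·t ≡ 0 (mod 5).
    The inverse of 3 mod 5 is 2 (since 3·2 = 6 = 1·5 + 1), so t ≡ 2·0 = 0 ≡ 0 (mod 5).
    Then x = 1 + 13·0 = 1, valid modulo lcm(13, 5) = 65: x ≡ 1 (mod 65).
  Combine with x ≡ 7 (mod 11); new modulus lcm = 715.
    Write x = 1 + 65·t and substitute into x ≡ 7 (mod 11): 65·t ≡ 7 − 1 = 6 (mod 11).
    Reduce coefficients mod 11: 10·t ≡ 6 (mod 11).
    The inverse of 10 mod 11 is 10 (since 10·10 = 100 = 9·11 + 1), so t ≡ 10·6 = 60 ≡ 5 (mod 11).
    Then x = 1 + 65·5 = 326, valid modulo lcm(65, 11) = 715: x ≡ 326 (mod 715).
  Combine with x ≡ 1 (mod 7); new modulus lcm = 5005.
    Write x = 326 + 715·t and substitute into x ≡ 1 (mod 7): 715·t ≡ 1 − 326 = -325 (mod 7).
    Reduce coefficients mod 7: 1·t ≡ 4 (mod 7).
    So t ≡ 4 (mod 7).
    Then x = 326 + 715·4 = 3186, valid modulo lcm(715, 7) = 5005: x ≡ 3186 (mod 5005).
Verify against each original: 3186 mod 13 = 1, 3186 mod 5 = 1, 3186 mod 11 = 7, 3186 mod 7 = 1.

x ≡ 3186 (mod 5005).


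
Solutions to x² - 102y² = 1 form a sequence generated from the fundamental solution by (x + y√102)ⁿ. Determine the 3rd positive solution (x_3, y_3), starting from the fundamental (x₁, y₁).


Step 1: Find the fundamental solution (x₁, y₁) of x² - 102y² = 1.
  Expand √102 as a continued fraction. a₀ = ⌊√102⌋ = 10; iterate m_{k+1} = d_k·a_k − m_k, d_{k+1} = (102 − m_{k+1}²)/d_k, a_{k+1} = ⌊(a₀ + m_{k+1})/d_{k+1}⌋ (starting m₀ = 0, d₀ = 1), with convergents p_k = a_k·p_{k-1} + p_{k-2}, q_k = a_k·q_{k-1} + q_{k-2} (p₋₁ = 1, q₋₁ = 0):
  k = 0: a₀ = 10; p₀/q₀ = 10/1; p₀² − 102·q₀² = 100 − 102 = -2.
  k = 1: m = 10, d = 2, a = ⌊(10 + 10)/2⌋ = 10; p/q = (10·10 + 1)/(10·1 + 0) = 101/10; p² − 102·q² = 10201 − 10200 = 1.
  The first convergent with p² − 102·q² = 1 gives the fundamental solution (x₁, y₁) = (101, 10).
Step 2: Apply the recurrence (x_{n+1}, y_{n+1}) = (x₁x_n + 102y₁y_n, x₁y_n + y₁x_n) repeatedly.
  From (x_1, y_1) = (101, 10): x_2 = 101·101 + 102·10·10 = 20401; y_2 = 101·10 + 10·101 = 2020.
  From (x_2, y_2) = (20401, 2020): x_3 = 101·20401 + 102·10·2020 = 4120901; y_3 = 101·2020 + 10·20401 = 408030.
Step 3: Verify x_3² - 102·y_3² = 16981825051801 - 16981825051800 = 1 (should be 1). ✓

(x_1, y_1) = (101, 10); (x_3, y_3) = (4120901, 408030).


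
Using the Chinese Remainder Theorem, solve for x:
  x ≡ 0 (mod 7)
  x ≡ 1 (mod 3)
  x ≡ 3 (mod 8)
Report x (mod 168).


Moduli 7, 3, 8 are pairwise coprime; by CRT there is a unique solution modulo M = 7 · 3 · 8 = 168.
Solve pairwise, accumulating the modulus:
  Start with x ≡ 0 (mod 7).
  Combine with x ≡ 1 (mod 3): since gcd(7, 3) = 1, we get a unique residue mod 21.
    Write x = 0 + 7·t and substitute into x ≡ 1 (mod 3): 7·t ≡ 1 − 0 = 1 (mod 3).
    Reduce coefficients mod 3: 1·t ≡ 1 (mod 3).
    So t ≡ 1 (mod 3).
    Then x = 0 + 7·1 = 7, valid modulo lcm(7, 3) = 21: x ≡ 7 (mod 21).
  Combine with x ≡ 3 (mod 8): since gcd(21, 8) = 1, we get a unique residue mod 168.
    Write x = 7 + 21·t and substitute into x ≡ 3 (mod 8): 21·t ≡ 3 − 7 = -4 (mod 8).
    Reduce coefficients mod 8: 5·t ≡ 4 (mod 8).
    The inverse of 5 mod 8 is 5 (since 5·5 = 25 = 3·8 + 1), so t ≡ 5·4 = 20 ≡ 4 (mod 8).
    Then x = 7 + 21·4 = 91, valid modulo lcm(21, 8) = 168: x ≡ 91 (mod 168).
Verify: 91 mod 7 = 0 ✓, 91 mod 3 = 1 ✓, 91 mod 8 = 3 ✓.

x ≡ 91 (mod 168).


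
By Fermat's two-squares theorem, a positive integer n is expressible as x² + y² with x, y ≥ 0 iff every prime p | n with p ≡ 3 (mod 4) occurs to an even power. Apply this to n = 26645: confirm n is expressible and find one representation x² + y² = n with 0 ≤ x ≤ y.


Step 1: Factor n = 26645 = 5 · 73^2.
Step 2: Check the mod-4 condition on each prime factor: 5 ≡ 1 (mod 4), exponent 1; 73 ≡ 1 (mod 4), exponent 2.
All primes ≡ 3 (mod 4) appear to even exponent (or don't appear), so by the two-squares theorem n IS expressible as a sum of two squares.
Step 3: Build a representation. Here n = 5 · 73 · 73 is a product of primes ≡ 1 (mod 4). Each prime p ≡ 1 (mod 4) is itself a sum of two squares; find a² by testing p − a² for a perfect square:
  5: 5 − 1² = 4 = 2² ⇒ 5 = 1² + 2².
  73: 73 − 1² = 72, 73 − 2² = 69, 73 − 3² = 64 = 8² ⇒ 73 = 3² + 8².
  Combine using the Brahmagupta–Fibonacci identity (a² + b²)(c² + d²) = (ac − bd)² + (ad + bc)² = (ac + bd)² + (ad − bc)²:
  5 · 73 = 365: from (1² + 2²)(3² + 8²), take (1·3 − 2·8, 1·8 + 2·3) = (3 − 16, 8 + 6) = (-13, 14); dropping signs (only squares matter) gives (13, 14); check 13² + 14² = 169 + 196 = 365 ✓.
  365 · 73 = 26645: from (13² + 14²)(3² + 8²), take (13·3 − 14·8, 13·8 + 14·3) = (39 − 112, 104 + 42) = (-73, 146); dropping signs (only squares matter) gives (73, 146); check 73² + 146² = 5329 + 21316 = 26645 ✓.
Step 4: Order so x ≤ y and verify: 73² + 146² = 5329 + 21316 = 26645 = n. ✓

n = 26645 = 73² + 146² (one valid representation with x ≤ y).


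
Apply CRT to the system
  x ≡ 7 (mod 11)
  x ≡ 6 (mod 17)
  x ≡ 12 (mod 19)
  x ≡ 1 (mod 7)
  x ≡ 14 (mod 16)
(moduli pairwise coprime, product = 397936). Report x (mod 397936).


Product of moduli M = 11 · 17 · 19 · 7 · 16 = 397936.
Merge one congruence at a time:
  Start: x ≡ 7 (mod 11).
  Combine with x ≡ 6 (mod 17); new modulus lcm = 187.
    Write x = 7 + 11·t and substitute into x ≡ 6 (mod 17): 11·t ≡ 6 − 7 = -1 (mod 17).
    Reduce coefficients mod 17: 11·t ≡ 16 (mod 17).
    The inverse of 11 mod 17 is 14 (since 11·14 = 154 = 9·17 + 1), so t ≡ 14·16 = 224 ≡ 3 (mod 17).
    Then x = 7 + 11·3 = 40, valid modulo lcm(11, 17) = 187: x ≡ 40 (mod 187).
  Combine with x ≡ 12 (mod 19); new modulus lcm = 3553.
    Write x = 40 + 187·t and substitute into x ≡ 12 (mod 19): 187·t ≡ 12 − 40 = -28 (mod 19).
    Reduce coefficients mod 19: 16·t ≡ 10 (mod 19).
    The inverse of 16 mod 19 is 6 (since 16·6 = 96 = 5·19 + 1), so t ≡ 6·10 = 60 ≡ 3 (mod 19).
    Then x = 40 + 187·3 = 601, valid modulo lcm(187, 19) = 3553: x ≡ 601 (mod 3553).
  Combine with x ≡ 1 (mod 7); new modulus lcm = 24871.
    Write x = 601 + 3553·t and substitute into x ≡ 1 (mod 7): 3553·t ≡ 1 − 601 = -600 (mod 7).
    Reduce coefficients mod 7: 4·t ≡ 2 (mod 7).
    The inverse of 4 mod 7 is 2 (since 4·2 = 8 = 1·7 + 1), so t ≡ 2·2 = 4 ≡ 4 (mod 7).
    Then x = 601 + 3553·4 = 14813, valid modulo lcm(3553, 7) = 24871: x ≡ 14813 (mod 24871).
  Combine with x ≡ 14 (mod 16); new modulus lcm = 397936.
    Write x = 14813 + 24871·t and substitute into x ≡ 14 (mod 16): 24871·t ≡ 14 − 14813 = -14799 (mod 16).
    Reduce coefficients mod 16: 7·t ≡ 1 (mod 16).
    The inverse of 7 mod 16 is 7 (since 7·7 = 49 = 3·16 + 1), so t ≡ 7·1 = 7 ≡ 7 (mod 16).
    Then x = 14813 + 24871·7 = 188910, valid modulo lcm(24871, 16) = 397936: x ≡ 188910 (mod 397936).
Verify against each original: 188910 mod 11 = 7, 188910 mod 17 = 6, 188910 mod 19 = 12, 188910 mod 7 = 1, 188910 mod 16 = 14.

x ≡ 188910 (mod 397936).


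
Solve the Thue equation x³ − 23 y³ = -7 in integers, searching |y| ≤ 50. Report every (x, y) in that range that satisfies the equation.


The equation is x³ - 23y³ = -7. For fixed y, x³ = 23·y³ − 7, so a solution requires the RHS to be a perfect cube.
Strategy: iterate y from -50 to 50, compute RHS = 23·y³ − 7, and check whether it is a (positive or negative) perfect cube.
Check small values of y:
  y = 0: RHS = -7 is not a perfect cube.
  y = 1: RHS = 16 is not a perfect cube.
  y = -1: RHS = -30 is not a perfect cube.
  y = 2: RHS = 177 is not a perfect cube.
  y = -2: RHS = -191 is not a perfect cube.
  y = 3: RHS = 614 is not a perfect cube.
  y = -3: RHS = -628 is not a perfect cube.
Continuing the search up to |y| = 50 finds no solutions either.
No (x, y) in the scanned range satisfies the equation.

No integer solutions with |y| ≤ 50.


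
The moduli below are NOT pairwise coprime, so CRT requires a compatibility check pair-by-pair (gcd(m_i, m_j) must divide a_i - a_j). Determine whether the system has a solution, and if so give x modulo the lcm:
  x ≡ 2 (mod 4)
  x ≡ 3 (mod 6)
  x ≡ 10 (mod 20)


Moduli 4, 6, 20 are not pairwise coprime, so CRT works modulo lcm(m_i) when all pairwise compatibility conditions hold.
Pairwise compatibility: gcd(m_i, m_j) must divide a_i - a_j for every pair.
Merge one congruence at a time:
  Start: x ≡ 2 (mod 4).
  Combine with x ≡ 3 (mod 6): gcd(4, 6) = 2, and 3 - 2 = 1 is NOT divisible by 2.
    ⇒ system is inconsistent (no integer solution).

No solution (the system is inconsistent).


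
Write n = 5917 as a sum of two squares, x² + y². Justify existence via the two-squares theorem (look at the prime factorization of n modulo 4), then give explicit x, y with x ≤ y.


Step 1: Factor n = 5917 = 61 · 97.
Step 2: Check the mod-4 condition on each prime factor: 61 ≡ 1 (mod 4), exponent 1; 97 ≡ 1 (mod 4), exponent 1.
All primes ≡ 3 (mod 4) appear to even exponent (or don't appear), so by the two-squares theorem n IS expressible as a sum of two squares.
Step 3: Build a representation. Here n = 61 · 97 is a product of primes ≡ 1 (mod 4). Each prime p ≡ 1 (mod 4) is itself a sum of two squares; find a² by testing p − a² for a perfect square:
  61: 61 − 1² = 60, 61 − 2² = 57, 61 − 3² = 52, 61 − 4² = 45, 61 − 5² = 36 = 6² ⇒ 61 = 5² + 6².
  97: 97 − 1² = 96, 97 − 2² = 93, 97 − 3² = 88, 97 − 4² = 81 = 9² ⇒ 97 = 4² + 9².
  Combine using the Brahmagupta–Fibonacci identity (a² + b²)(c² + d²) = (ac − bd)² + (ad + bc)² = (ac + bd)² + (ad − bc)²:
  61 · 97 = 5917: from (5² + 6²)(4² + 9²), take (5·4 − 6·9, 5·9 + 6·4) = (20 − 54, 45 + 24) = (-34, 69); dropping signs (only squares matter) gives (34, 69); check 34² + 69² = 1156 + 4761 = 5917 ✓.
Step 4: Order so x ≤ y and verify: 34² + 69² = 1156 + 4761 = 5917 = n. ✓

n = 5917 = 34² + 69² (one valid representation with x ≤ y).


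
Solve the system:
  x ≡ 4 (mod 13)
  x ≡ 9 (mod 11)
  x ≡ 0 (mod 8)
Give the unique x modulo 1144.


Moduli 13, 11, 8 are pairwise coprime; by CRT there is a unique solution modulo M = 13 · 11 · 8 = 1144.
Solve pairwise, accumulating the modulus:
  Start with x ≡ 4 (mod 13).
  Combine with x ≡ 9 (mod 11): since gcd(13, 11) = 1, we get a unique residue mod 143.
    Write x = 4 + 13·t and substitute into x ≡ 9 (mod 11): 13·t ≡ 9 − 4 = 5 (mod 11).
    Reduce coefficients mod 11: 2·t ≡ 5 (mod 11).
    The inverse of 2 mod 11 is 6 (since 2·6 = 12 = 1·11 + 1), so t ≡ 6·5 = 30 ≡ 8 (mod 11).
    Then x = 4 + 13·8 = 108, valid modulo lcm(13, 11) = 143: x ≡ 108 (mod 143).
  Combine with x ≡ 0 (mod 8): since gcd(143, 8) = 1, we get a unique residue mod 1144.
    Write x = 108 + 143·t and substitute into x ≡ 0 (mod 8): 143·t ≡ 0 − 108 = -108 (mod 8).
    Reduce coefficients mod 8: 7·t ≡ 4 (mod 8).
    The inverse of 7 mod 8 is 7 (since 7·7 = 49 = 6·8 + 1), so t ≡ 7·4 = 28 ≡ 4 (mod 8).
    Then x = 108 + 143·4 = 680, valid modulo lcm(143, 8) = 1144: x ≡ 680 (mod 1144).
Verify: 680 mod 13 = 4 ✓, 680 mod 11 = 9 ✓, 680 mod 8 = 0 ✓.

x ≡ 680 (mod 1144).


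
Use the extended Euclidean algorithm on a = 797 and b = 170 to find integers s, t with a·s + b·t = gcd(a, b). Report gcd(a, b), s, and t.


Euclidean algorithm on (797, 170) — divide until remainder is 0:
  797 = 4 · 170 + 117
  170 = 1 · 117 + 53
  117 = 2 · 53 + 11
  53 = 4 · 11 + 9
  11 = 1 · 9 + 2
  9 = 4 · 2 + 1
  2 = 2 · 1 + 0
gcd(797, 170) = 1.
Track Bezout coefficients alongside the remainders: start with r₀ = 797 = a·1 + b·0 (s = 1, t = 0) and r₁ = 170 = a·0 + b·1 (s = 0, t = 1); each new remainder r_{k+1} = r_{k-1} − q_k·r_k inherits s_{k+1} = s_{k-1} − q_k·s_k, t_{k+1} = t_{k-1} − q_k·t_k, so r_k = a·s_k + b·t_k at every step:
  q = 4: r = 117, s = 1 − 4·0 = 1, t = 0 − 4·1 = -4  (check: 797·1 + 170·(-4) = 117)
  q = 1: r = 53, s = 0 − 1·1 = -1, t = 1 − 1·(-4) = 5  (check: 797·(-1) + 170·5 = 53)
  q = 2: r = 11, s = 1 − 2·(-1) = 3, t = -4 − 2·5 = -14  (check: 797·3 + 170·(-14) = 11)
  q = 4: r = 9, s = -1 − 4·3 = -13, t = 5 − 4·(-14) = 61  (check: 797·(-13) + 170·61 = 9)
  q = 1: r = 2, s = 3 − 1·(-13) = 16, t = -14 − 1·61 = -75  (check: 797·16 + 170·(-75) = 2)
  q = 4: r = 1, s = -13 − 4·16 = -77, t = 61 − 4·(-75) = 361  (check: 797·(-77) + 170·361 = 1)
The row with r = 1 (the gcd) gives the Bezout coefficients s = -77, t = 361.
Result: 797 · (-77) + 170 · (361) = 1.

gcd(797, 170) = 1; s = -77, t = 361 (check: 797·(-77) + 170·361 = 1).


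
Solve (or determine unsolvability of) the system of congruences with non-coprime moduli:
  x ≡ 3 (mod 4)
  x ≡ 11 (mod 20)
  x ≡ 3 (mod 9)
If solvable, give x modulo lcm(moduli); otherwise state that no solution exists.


Moduli 4, 20, 9 are not pairwise coprime, so CRT works modulo lcm(m_i) when all pairwise compatibility conditions hold.
Pairwise compatibility: gcd(m_i, m_j) must divide a_i - a_j for every pair.
Merge one congruence at a time:
  Start: x ≡ 3 (mod 4).
  Combine with x ≡ 11 (mod 20): gcd(4, 20) = 4; 11 - 3 = 8, which IS divisible by 4, so compatible.
    Write x = 3 + 4·t and substitute into x ≡ 11 (mod 20): 4·t ≡ 11 − 3 = 8 (mod 20).
    Divide the congruence (and modulus) by g = 4: 1·t ≡ 2 (mod 5).
    So t ≡ 2 (mod 5).
    Then x = 3 + 4·2 = 11, valid modulo lcm(4, 20) = 20: x ≡ 11 (mod 20).
  Combine with x ≡ 3 (mod 9): gcd(20, 9) = 1; 3 - 11 = -8, which IS divisible by 1, so compatible.
    Write x = 11 + 20·t and substitute into x ≡ 3 (mod 9): 20·t ≡ 3 − 11 = -8 (mod 9).
    Reduce coefficients mod 9: 2·t ≡ 1 (mod 9).
    The inverse of 2 mod 9 is 5 (since 2·5 = 10 = 1·9 + 1), so t ≡ 5·1 = 5 ≡ 5 (mod 9).
    Then x = 11 + 20·5 = 111, valid modulo lcm(20, 9) = 180: x ≡ 111 (mod 180).
Verify: 111 mod 4 = 3, 111 mod 20 = 11, 111 mod 9 = 3.

x ≡ 111 (mod 180).


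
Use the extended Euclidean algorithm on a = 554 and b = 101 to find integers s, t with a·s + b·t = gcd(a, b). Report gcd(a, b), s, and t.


Euclidean algorithm on (554, 101) — divide until remainder is 0:
  554 = 5 · 101 + 49
  101 = 2 · 49 + 3
  49 = 16 · 3 + 1
  3 = 3 · 1 + 0
gcd(554, 101) = 1.
Track Bezout coefficients alongside the remainders: start with r₀ = 554 = a·1 + b·0 (s = 1, t = 0) and r₁ = 101 = a·0 + b·1 (s = 0, t = 1); each new remainder r_{k+1} = r_{k-1} − q_k·r_k inherits s_{k+1} = s_{k-1} − q_k·s_k, t_{k+1} = t_{k-1} − q_k·t_k, so r_k = a·s_k + b·t_k at every step:
  q = 5: r = 49, s = 1 − 5·0 = 1, t = 0 − 5·1 = -5  (check: 554·1 + 101·(-5) = 49)
  q = 2: r = 3, s = 0 − 2·1 = -2, t = 1 − 2·(-5) = 11  (check: 554·(-2) + 101·11 = 3)
  q = 16: r = 1, s = 1 − 16·(-2) = 33, t = -5 − 16·11 = -181  (check: 554·33 + 101·(-181) = 1)
The row with r = 1 (the gcd) gives the Bezout coefficients s = 33, t = -181.
Result: 554 · (33) + 101 · (-181) = 1.

gcd(554, 101) = 1; s = 33, t = -181 (check: 554·33 + 101·(-181) = 1).


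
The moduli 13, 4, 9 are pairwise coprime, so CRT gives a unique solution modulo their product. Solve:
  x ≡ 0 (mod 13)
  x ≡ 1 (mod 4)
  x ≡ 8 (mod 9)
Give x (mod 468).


Moduli 13, 4, 9 are pairwise coprime; by CRT there is a unique solution modulo M = 13 · 4 · 9 = 468.
Solve pairwise, accumulating the modulus:
  Start with x ≡ 0 (mod 13).
  Combine with x ≡ 1 (mod 4): since gcd(13, 4) = 1, we get a unique residue mod 52.
    Write x = 0 + 13·t and substitute into x ≡ 1 (mod 4): 13·t ≡ 1 − 0 = 1 (mod 4).
    Reduce coefficients mod 4: 1·t ≡ 1 (mod 4).
    So t ≡ 1 (mod 4).
    Then x = 0 + 13·1 = 13, valid modulo lcm(13, 4) = 52: x ≡ 13 (mod 52).
  Combine with x ≡ 8 (mod 9): since gcd(52, 9) = 1, we get a unique residue mod 468.
    Write x = 13 + 52·t and substitute into x ≡ 8 (mod 9): 52·t ≡ 8 − 13 = -5 (mod 9).
    Reduce coefficients mod 9: 7·t ≡ 4 (mod 9).
    The inverse of 7 mod 9 is 4 (since 7·4 = 28 = 3·9 + 1), so t ≡ 4·4 = 16 ≡ 7 (mod 9).
    Then x = 13 + 52·7 = 377, valid modulo lcm(52, 9) = 468: x ≡ 377 (mod 468).
Verify: 377 mod 13 = 0 ✓, 377 mod 4 = 1 ✓, 377 mod 9 = 8 ✓.

x ≡ 377 (mod 468).


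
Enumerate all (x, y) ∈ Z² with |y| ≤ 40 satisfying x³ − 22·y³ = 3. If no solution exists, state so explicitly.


The equation is x³ - 22y³ = 3. For fixed y, x³ = 22·y³ + 3, so a solution requires the RHS to be a perfect cube.
Strategy: iterate y from -40 to 40, compute RHS = 22·y³ + 3, and check whether it is a (positive or negative) perfect cube.
Check small values of y:
  y = 0: RHS = 3 is not a perfect cube.
  y = 1: RHS = 25 is not a perfect cube.
  y = -1: RHS = -19 is not a perfect cube.
  y = 2: RHS = 179 is not a perfect cube.
  y = -2: RHS = -173 is not a perfect cube.
  y = 3: RHS = 597 is not a perfect cube.
  y = -3: RHS = -591 is not a perfect cube.
Continuing the search up to |y| = 40 finds no solutions either.
No (x, y) in the scanned range satisfies the equation.

No integer solutions with |y| ≤ 40.


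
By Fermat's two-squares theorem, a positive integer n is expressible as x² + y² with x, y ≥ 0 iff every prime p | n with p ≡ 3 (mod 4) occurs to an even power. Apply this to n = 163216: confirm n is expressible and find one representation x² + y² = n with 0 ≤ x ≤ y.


Step 1: Factor n = 163216 = 2^4 · 101^2.
Step 2: Check the mod-4 condition on each prime factor: 2 = 2 (special); 101 ≡ 1 (mod 4), exponent 2.
All primes ≡ 3 (mod 4) appear to even exponent (or don't appear), so by the two-squares theorem n IS expressible as a sum of two squares.
Step 3: Build a representation. Group n = k² · m with k = 4 and m = 101 · 101 = 10201 (a product of primes ≡ 1 (mod 4)); a representation of m scales to one of n via (k·x)² + (k·y)² = k²(x² + y²). Each prime p ≡ 1 (mod 4) is itself a sum of two squares; find a² by testing p − a² for a perfect square:
  101: 101 − 1² = 100 = 10² ⇒ 101 = 1² + 10².
  Combine using the Brahmagupta–Fibonacci identity (a² + b²)(c² + d²) = (ac − bd)² + (ad + bc)² = (ac + bd)² + (ad − bc)²:
  101 · 101 = 10201: from (1² + 10²)(1² + 10²), take (1·1 − 10·10, 1·10 + 10·1) = (1 − 100, 10 + 10) = (-99, 20); dropping signs (only squares matter) gives (99, 20); check 99² + 20² = 9801 + 400 = 10201 ✓.
  Scale by k = 4: (4·99, 4·20) = (396, 80).
Step 4: Order so x ≤ y and verify: 80² + 396² = 6400 + 156816 = 163216 = n. ✓

n = 163216 = 80² + 396² (one valid representation with x ≤ y).


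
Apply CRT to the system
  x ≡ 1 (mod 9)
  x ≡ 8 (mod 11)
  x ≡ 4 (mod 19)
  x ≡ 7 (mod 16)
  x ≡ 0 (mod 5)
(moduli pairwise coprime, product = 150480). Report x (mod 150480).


Product of moduli M = 9 · 11 · 19 · 16 · 5 = 150480.
Merge one congruence at a time:
  Start: x ≡ 1 (mod 9).
  Combine with x ≡ 8 (mod 11); new modulus lcm = 99.
    Write x = 1 + 9·t and substitute into x ≡ 8 (mod 11): 9·t ≡ 8 − 1 = 7 (mod 11).
    The inverse of 9 mod 11 is 5 (since 9·5 = 45 = 4·11 + 1), so t ≡ 5·7 = 35 ≡ 2 (mod 11).
    Then x = 1 + 9·2 = 19, valid modulo lcm(9, 11) = 99: x ≡ 19 (mod 99).
  Combine with x ≡ 4 (mod 19); new modulus lcm = 1881.
    Write x = 19 + 99·t and substitute into x ≡ 4 (mod 19): 99·t ≡ 4 − 19 = -15 (mod 19).
    Reduce coefficients mod 19: 4·t ≡ 4 (mod 19).
    The inverse of 4 mod 19 is 5 (since 4·5 = 20 = 1·19 + 1), so t ≡ 5·4 = 20 ≡ 1 (mod 19).
    Then x = 19 + 99·1 = 118, valid modulo lcm(99, 19) = 1881: x ≡ 118 (mod 1881).
  Combine with x ≡ 7 (mod 16); new modulus lcm = 30096.
    Write x = 118 + 1881·t and substitute into x ≡ 7 (mod 16): 1881·t ≡ 7 − 118 = -111 (mod 16).
    Reduce coefficients mod 16: 9·t ≡ 1 (mod 16).
    The inverse of 9 mod 16 is 9 (since 9·9 = 81 = 5·16 + 1), so t ≡ 9·1 = 9 ≡ 9 (mod 16).
    Then x = 118 + 1881·9 = 17047, valid modulo lcm(1881, 16) = 30096: x ≡ 17047 (mod 30096).
  Combine with x ≡ 0 (mod 5); new modulus lcm = 150480.
    Write x = 17047 + 30096·t and substitute into x ≡ 0 (mod 5): 30096·t ≡ 0 − 17047 = -17047 (mod 5).
    Reduce coefficients mod 5: 1·t ≡ 3 (mod 5).
    So t ≡ 3 (mod 5).
    Then x = 17047 + 30096·3 = 107335, valid modulo lcm(30096, 5) = 150480: x ≡ 107335 (mod 150480).
Verify against each original: 107335 mod 9 = 1, 107335 mod 11 = 8, 107335 mod 19 = 4, 107335 mod 16 = 7, 107335 mod 5 = 0.

x ≡ 107335 (mod 150480).


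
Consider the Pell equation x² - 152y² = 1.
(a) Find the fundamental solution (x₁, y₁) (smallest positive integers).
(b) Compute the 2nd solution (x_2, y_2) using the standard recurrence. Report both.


Step 1: Find the fundamental solution (x₁, y₁) of x² - 152y² = 1.
  Expand √152 as a continued fraction. a₀ = ⌊√152⌋ = 12; iterate m_{k+1} = d_k·a_k − m_k, d_{k+1} = (152 − m_{k+1}²)/d_k, a_{k+1} = ⌊(a₀ + m_{k+1})/d_{k+1}⌋ (starting m₀ = 0, d₀ = 1), with convergents p_k = a_k·p_{k-1} + p_{k-2}, q_k = a_k·q_{k-1} + q_{k-2} (p₋₁ = 1, q₋₁ = 0):
  k = 0: a₀ = 12; p₀/q₀ = 12/1; p₀² − 152·q₀² = 144 − 152 = -8.
  k = 1: m = 12, d = 8, a = ⌊(12 + 12)/8⌋ = 3; p/q = (3·12 + 1)/(3·1 + 0) = 37/3; p² − 152·q² = 1369 − 1368 = 1.
  The first convergent with p² − 152·q² = 1 gives the fundamental solution (x₁, y₁) = (37, 3).
Step 2: Apply the recurrence (x_{n+1}, y_{n+1}) = (x₁x_n + 152y₁y_n, x₁y_n + y₁x_n) repeatedly.
  From (x_1, y_1) = (37, 3): x_2 = 37·37 + 152·3·3 = 2737; y_2 = 37·3 + 3·37 = 222.
Step 3: Verify x_2² - 152·y_2² = 7491169 - 7491168 = 1 (should be 1). ✓

(x_1, y_1) = (37, 3); (x_2, y_2) = (2737, 222).


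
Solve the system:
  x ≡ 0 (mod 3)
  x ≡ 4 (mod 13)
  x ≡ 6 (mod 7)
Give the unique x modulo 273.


Moduli 3, 13, 7 are pairwise coprime; by CRT there is a unique solution modulo M = 3 · 13 · 7 = 273.
Solve pairwise, accumulating the modulus:
  Start with x ≡ 0 (mod 3).
  Combine with x ≡ 4 (mod 13): since gcd(3, 13) = 1, we get a unique residue mod 39.
    Write x = 0 + 3·t and substitute into x ≡ 4 (mod 13): 3·t ≡ 4 − 0 = 4 (mod 13).
    The inverse of 3 mod 13 is 9 (since 3·9 = 27 = 2·13 + 1), so t ≡ 9·4 = 36 ≡ 10 (mod 13).
    Then x = 0 + 3·10 = 30, valid modulo lcm(3, 13) = 39: x ≡ 30 (mod 39).
  Combine with x ≡ 6 (mod 7): since gcd(39, 7) = 1, we get a unique residue mod 273.
    Write x = 30 + 39·t and substitute into x ≡ 6 (mod 7): 39·t ≡ 6 − 30 = -24 (mod 7).
    Reduce coefficients mod 7: 4·t ≡ 4 (mod 7).
    The inverse of 4 mod 7 is 2 (since 4·2 = 8 = 1·7 + 1), so t ≡ 2·4 = 8 ≡ 1 (mod 7).
    Then x = 30 + 39·1 = 69, valid modulo lcm(39, 7) = 273: x ≡ 69 (mod 273).
Verify: 69 mod 3 = 0 ✓, 69 mod 13 = 4 ✓, 69 mod 7 = 6 ✓.

x ≡ 69 (mod 273).


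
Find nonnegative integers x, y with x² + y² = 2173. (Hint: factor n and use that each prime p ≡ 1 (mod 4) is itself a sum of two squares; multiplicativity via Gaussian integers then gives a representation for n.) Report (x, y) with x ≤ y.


Step 1: Factor n = 2173 = 41 · 53.
Step 2: Check the mod-4 condition on each prime factor: 41 ≡ 1 (mod 4), exponent 1; 53 ≡ 1 (mod 4), exponent 1.
All primes ≡ 3 (mod 4) appear to even exponent (or don't appear), so by the two-squares theorem n IS expressible as a sum of two squares.
Step 3: Build a representation. Here n = 41 · 53 is a product of primes ≡ 1 (mod 4). Each prime p ≡ 1 (mod 4) is itself a sum of two squares; find a² by testing p − a² for a perfect square:
  41: 41 − 1² = 40, 41 − 2² = 37, 41 − 3² = 32, 41 − 4² = 25 = 5² ⇒ 41 = 4² + 5².
  53: 53 − 1² = 52, 53 − 2² = 49 = 7² ⇒ 53 = 2² + 7².
  Combine using the Brahmagupta–Fibonacci identity (a² + b²)(c² + d²) = (ac − bd)² + (ad + bc)² = (ac + bd)² + (ad − bc)²:
  41 · 53 = 2173: from (4² + 5²)(2² + 7²), take (4·2 − 5·7, 4·7 + 5·2) = (8 − 35, 28 + 10) = (-27, 38); dropping signs (only squares matter) gives (27, 38); check 27² + 38² = 729 + 1444 = 2173 ✓.
Step 4: Order so x ≤ y and verify: 27² + 38² = 729 + 1444 = 2173 = n. ✓

n = 2173 = 27² + 38² (one valid representation with x ≤ y).


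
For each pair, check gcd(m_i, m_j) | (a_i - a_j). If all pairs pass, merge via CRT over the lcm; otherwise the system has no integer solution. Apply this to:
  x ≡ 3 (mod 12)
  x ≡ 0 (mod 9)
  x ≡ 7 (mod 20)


Moduli 12, 9, 20 are not pairwise coprime, so CRT works modulo lcm(m_i) when all pairwise compatibility conditions hold.
Pairwise compatibility: gcd(m_i, m_j) must divide a_i - a_j for every pair.
Merge one congruence at a time:
  Start: x ≡ 3 (mod 12).
  Combine with x ≡ 0 (mod 9): gcd(12, 9) = 3; 0 - 3 = -3, which IS divisible by 3, so compatible.
    Write x = 3 + 12·t and substitute into x ≡ 0 (mod 9): 12·t ≡ 0 − 3 = -3 (mod 9).
    Divide the congruence (and modulus) by g = 3: 4·t ≡ -1 (mod 3).
    Reduce coefficients mod 3: 1·t ≡ 2 (mod 3).
    So t ≡ 2 (mod 3).
    Then x = 3 + 12·2 = 27, valid modulo lcm(12, 9) = 36: x ≡ 27 (mod 36).
  Combine with x ≡ 7 (mod 20): gcd(36, 20) = 4; 7 - 27 = -20, which IS divisible by 4, so compatible.
    Write x = 27 + 36·t and substitute into x ≡ 7 (mod 20): 36·t ≡ 7 − 27 = -20 (mod 20).
    Divide the congruence (and modulus) by g = 4: 9·t ≡ -5 (mod 5).
    Reduce coefficients mod 5: 4·t ≡ 0 (mod 5).
    The inverse of 4 mod 5 is 4 (since 4·4 = 16 = 3·5 + 1), so t ≡ 4·0 = 0 ≡ 0 (mod 5).
    Then x = 27 + 36·0 = 27, valid modulo lcm(36, 20) = 180: x ≡ 27 (mod 180).
Verify: 27 mod 12 = 3, 27 mod 9 = 0, 27 mod 20 = 7.

x ≡ 27 (mod 180).


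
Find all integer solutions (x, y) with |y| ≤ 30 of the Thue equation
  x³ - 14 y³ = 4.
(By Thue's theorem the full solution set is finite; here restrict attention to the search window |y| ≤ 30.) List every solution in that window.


The equation is x³ - 14y³ = 4. For fixed y, x³ = 14·y³ + 4, so a solution requires the RHS to be a perfect cube.
Strategy: iterate y from -30 to 30, compute RHS = 14·y³ + 4, and check whether it is a (positive or negative) perfect cube.
Check small values of y:
  y = 0: RHS = 4 is not a perfect cube.
  y = 1: RHS = 18 is not a perfect cube.
  y = -1: RHS = -10 is not a perfect cube.
  y = 2: RHS = 116 is not a perfect cube.
  y = -2: RHS = -108 is not a perfect cube.
  y = 3: RHS = 382 is not a perfect cube.
  y = -3: RHS = -374 is not a perfect cube.
Continuing the search up to |y| = 30 finds no solutions either.
No (x, y) in the scanned range satisfies the equation.

No integer solutions with |y| ≤ 30.


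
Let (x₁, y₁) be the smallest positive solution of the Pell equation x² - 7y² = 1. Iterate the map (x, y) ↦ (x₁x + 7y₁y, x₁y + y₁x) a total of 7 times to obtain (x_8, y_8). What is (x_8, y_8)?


Step 1: Find the fundamental solution (x₁, y₁) of x² - 7y² = 1.
  Expand √7 as a continued fraction. a₀ = ⌊√7⌋ = 2; iterate m_{k+1} = d_k·a_k − m_k, d_{k+1} = (7 − m_{k+1}²)/d_k, a_{k+1} = ⌊(a₀ + m_{k+1})/d_{k+1}⌋ (starting m₀ = 0, d₀ = 1), with convergents p_k = a_k·p_{k-1} + p_{k-2}, q_k = a_k·q_{k-1} + q_{k-2} (p₋₁ = 1, q₋₁ = 0):
  k = 0: a₀ = 2; p₀/q₀ = 2/1; p₀² − 7·q₀² = 4 − 7 = -3.
  k = 1: m = 2, d = 3, a = ⌊(2 + 2)/3⌋ = 1; p/q = (1·2 + 1)/(1·1 + 0) = 3/1; p² − 7·q² = 9 − 7 = 2.
  k = 2: m = 1, d = 2, a = ⌊(2 + 1)/2⌋ = 1; p/q = (1·3 + 2)/(1·1 + 1) = 5/2; p² − 7·q² = 25 − 28 = -3.
  k = 3: m = 1, d = 3, a = ⌊(2 + 1)/3⌋ = 1; p/q = (1·5 + 3)/(1·2 + 1) = 8/3; p² − 7·q² = 64 − 63 = 1.
  The first convergent with p² − 7·q² = 1 gives the fundamental solution (x₁, y₁) = (8, 3).
Step 2: Apply the recurrence (x_{n+1}, y_{n+1}) = (x₁x_n + 7y₁y_n, x₁y_n + y₁x_n) repeatedly.
  From (x_1, y_1) = (8, 3): x_2 = 8·8 + 7·3·3 = 127; y_2 = 8·3 + 3·8 = 48.
  From (x_2, y_2) = (127, 48): x_3 = 8·127 + 7·3·48 = 2024; y_3 = 8·48 + 3·127 = 765.
  From (x_3, y_3) = (2024, 765): x_4 = 8·2024 + 7·3·765 = 32257; y_4 = 8·765 + 3·2024 = 12192.
  From (x_4, y_4) = (32257, 12192): x_5 = 8·32257 + 7·3·12192 = 514088; y_5 = 8·12192 + 3·32257 = 194307.
  From (x_5, y_5) = (514088, 194307): x_6 = 8·514088 + 7·3·194307 = 8193151; y_6 = 8·194307 + 3·514088 = 3096720.
  From (x_6, y_6) = (8193151, 3096720): x_7 = 8·8193151 + 7·3·3096720 = 130576328; y_7 = 8·3096720 + 3·8193151 = 49353213.
  From (x_7, y_7) = (130576328, 49353213): x_8 = 8·130576328 + 7·3·49353213 = 2081028097; y_8 = 8·49353213 + 3·130576328 = 786554688.
Step 3: Verify x_8² - 7·y_8² = 4330677940503441409 - 4330677940503441408 = 1 (should be 1). ✓

(x_1, y_1) = (8, 3); (x_8, y_8) = (2081028097, 786554688).


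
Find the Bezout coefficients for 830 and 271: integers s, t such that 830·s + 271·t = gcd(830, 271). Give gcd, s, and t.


Euclidean algorithm on (830, 271) — divide until remainder is 0:
  830 = 3 · 271 + 17
  271 = 15 · 17 + 16
  17 = 1 · 16 + 1
  16 = 16 · 1 + 0
gcd(830, 271) = 1.
Track Bezout coefficients alongside the remainders: start with r₀ = 830 = a·1 + b·0 (s = 1, t = 0) and r₁ = 271 = a·0 + b·1 (s = 0, t = 1); each new remainder r_{k+1} = r_{k-1} − q_k·r_k inherits s_{k+1} = s_{k-1} − q_k·s_k, t_{k+1} = t_{k-1} − q_k·t_k, so r_k = a·s_k + b·t_k at every step:
  q = 3: r = 17, s = 1 − 3·0 = 1, t = 0 − 3·1 = -3  (check: 830·1 + 271·(-3) = 17)
  q = 15: r = 16, s = 0 − 15·1 = -15, t = 1 − 15·(-3) = 46  (check: 830·(-15) + 271·46 = 16)
  q = 1: r = 1, s = 1 − 1·(-15) = 16, t = -3 − 1·46 = -49  (check: 830·16 + 271·(-49) = 1)
The row with r = 1 (the gcd) gives the Bezout coefficients s = 16, t = -49.
Result: 830 · (16) + 271 · (-49) = 1.

gcd(830, 271) = 1; s = 16, t = -49 (check: 830·16 + 271·(-49) = 1).


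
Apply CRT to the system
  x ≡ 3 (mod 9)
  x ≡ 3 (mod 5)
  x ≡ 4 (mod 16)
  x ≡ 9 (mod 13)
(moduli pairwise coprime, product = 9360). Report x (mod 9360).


Product of moduli M = 9 · 5 · 16 · 13 = 9360.
Merge one congruence at a time:
  Start: x ≡ 3 (mod 9).
  Combine with x ≡ 3 (mod 5); new modulus lcm = 45.
    Write x = 3 + 9·t and substitute into x ≡ 3 (mod 5): 9·t ≡ 3 − 3 = 0 (mod 5).
    Reduce coefficients mod 5: 4·t ≡ 0 (mod 5).
    The inverse of 4 mod 5 is 4 (since 4·4 = 16 = 3·5 + 1), so t ≡ 4·0 = 0 ≡ 0 (mod 5).
    Then x = 3 + 9·0 = 3, valid modulo lcm(9, 5) = 45: x ≡ 3 (mod 45).
  Combine with x ≡ 4 (mod 16); new modulus lcm = 720.
    Write x = 3 + 45·t and substitute into x ≡ 4 (mod 16): 45·t ≡ 4 − 3 = 1 (mod 16).
    Reduce coefficients mod 16: 13·t ≡ 1 (mod 16).
    The inverse of 13 mod 16 is 5 (since 13·5 = 65 = 4·16 + 1), so t ≡ 5·1 = 5 ≡ 5 (mod 16).
    Then x = 3 + 45·5 = 228, valid modulo lcm(45, 16) = 720: x ≡ 228 (mod 720).
  Combine with x ≡ 9 (mod 13); new modulus lcm = 9360.
    Write x = 228 + 720·t and substitute into x ≡ 9 (mod 13): 720·t ≡ 9 − 228 = -219 (mod 13).
    Reduce coefficients mod 13: 5·t ≡ 2 (mod 13).
    The inverse of 5 mod 13 is 8 (since 5·8 = 40 = 3·13 + 1), so t ≡ 8·2 = 16 ≡ 3 (mod 13).
    Then x = 228 + 720·3 = 2388, valid modulo lcm(720, 13) = 9360: x ≡ 2388 (mod 9360).
Verify against each original: 2388 mod 9 = 3, 2388 mod 5 = 3, 2388 mod 16 = 4, 2388 mod 13 = 9.

x ≡ 2388 (mod 9360).


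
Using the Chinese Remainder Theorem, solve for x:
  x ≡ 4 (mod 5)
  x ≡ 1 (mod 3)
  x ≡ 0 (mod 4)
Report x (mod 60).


Moduli 5, 3, 4 are pairwise coprime; by CRT there is a unique solution modulo M = 5 · 3 · 4 = 60.
Solve pairwise, accumulating the modulus:
  Start with x ≡ 4 (mod 5).
  Combine with x ≡ 1 (mod 3): since gcd(5, 3) = 1, we get a unique residue mod 15.
    Write x = 4 + 5·t and substitute into x ≡ 1 (mod 3): 5·t ≡ 1 − 4 = -3 (mod 3).
    Reduce coefficients mod 3: 2·t ≡ 0 (mod 3).
    The inverse of 2 mod 3 is 2 (since 2·2 = 4 = 1·3 + 1), so t ≡ 2·0 = 0 ≡ 0 (mod 3).
    Then x = 4 + 5·0 = 4, valid modulo lcm(5, 3) = 15: x ≡ 4 (mod 15).
  Combine with x ≡ 0 (mod 4): since gcd(15, 4) = 1, we get a unique residue mod 60.
    Write x = 4 + 15·t and substitute into x ≡ 0 (mod 4): 15·t ≡ 0 − 4 = -4 (mod 4).
    Reduce coefficients mod 4: 3·t ≡ 0 (mod 4).
    The inverse of 3 mod 4 is 3 (since 3·3 = 9 = 2·4 + 1), so t ≡ 3·0 = 0 ≡ 0 (mod 4).
    Then x = 4 + 15·0 = 4, valid modulo lcm(15, 4) = 60: x ≡ 4 (mod 60).
Verify: 4 mod 5 = 4 ✓, 4 mod 3 = 1 ✓, 4 mod 4 = 0 ✓.

x ≡ 4 (mod 60).
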